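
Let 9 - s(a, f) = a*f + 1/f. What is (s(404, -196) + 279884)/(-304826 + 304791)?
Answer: -70379093/6860 ≈ -10259.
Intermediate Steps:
s(a, f) = 9 - 1/f - a*f (s(a, f) = 9 - (a*f + 1/f) = 9 - (1/f + a*f) = 9 + (-1/f - a*f) = 9 - 1/f - a*f)
(s(404, -196) + 279884)/(-304826 + 304791) = ((9 - 1/(-196) - 1*404*(-196)) + 279884)/(-304826 + 304791) = ((9 - 1*(-1/196) + 79184) + 279884)/(-35) = ((9 + 1/196 + 79184) + 279884)*(-1/35) = (15521829/196 + 279884)*(-1/35) = (70379093/196)*(-1/35) = -70379093/6860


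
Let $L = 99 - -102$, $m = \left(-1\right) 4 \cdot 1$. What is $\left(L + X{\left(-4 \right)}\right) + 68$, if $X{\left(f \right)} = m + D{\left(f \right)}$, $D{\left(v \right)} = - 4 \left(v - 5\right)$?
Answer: $301$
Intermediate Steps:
$D{\left(v \right)} = 20 - 4 v$ ($D{\left(v \right)} = - 4 \left(-5 + v\right) = 20 - 4 v$)
$m = -4$ ($m = \left(-4\right) 1 = -4$)
$L = 201$ ($L = 99 + 102 = 201$)
$X{\left(f \right)} = 16 - 4 f$ ($X{\left(f \right)} = -4 - \left(-20 + 4 f\right) = 16 - 4 f$)
$\left(L + X{\left(-4 \right)}\right) + 68 = \left(201 + \left(16 - -16\right)\right) + 68 = \left(201 + \left(16 + 16\right)\right) + 68 = \left(201 + 32\right) + 68 = 233 + 68 = 301$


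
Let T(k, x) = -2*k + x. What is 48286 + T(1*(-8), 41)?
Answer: 48343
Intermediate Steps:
T(k, x) = x - 2*k
48286 + T(1*(-8), 41) = 48286 + (41 - 2*(-8)) = 48286 + (41 + 16) = 48286 + 57 = 48343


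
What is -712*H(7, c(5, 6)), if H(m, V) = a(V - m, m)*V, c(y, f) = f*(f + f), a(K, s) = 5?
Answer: -256320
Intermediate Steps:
c(y, f) = 2*f**2 (c(y, f) = f*(2*f) = 2*f**2)
H(m, V) = 5*V
-712*H(7, c(5, 6)) = -3560*2*6**2 = -3560*2*36 = -3560*72 = -712*360 = -256320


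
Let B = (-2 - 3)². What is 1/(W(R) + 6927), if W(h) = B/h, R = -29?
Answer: 29/200858 ≈ 0.00014438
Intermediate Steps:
B = 25 (B = (-5)² = 25)
W(h) = 25/h
1/(W(R) + 6927) = 1/(25/(-29) + 6927) = 1/(25*(-1/29) + 6927) = 1/(-25/29 + 6927) = 1/(200858/29) = 29/200858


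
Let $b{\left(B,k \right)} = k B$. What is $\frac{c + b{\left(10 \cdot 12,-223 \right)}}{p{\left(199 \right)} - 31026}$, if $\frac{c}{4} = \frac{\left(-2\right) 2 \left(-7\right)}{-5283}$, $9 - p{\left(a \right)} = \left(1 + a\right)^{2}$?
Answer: $\frac{141373192}{375182811} \approx 0.37681$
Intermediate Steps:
$b{\left(B,k \right)} = B k$
$p{\left(a \right)} = 9 - \left(1 + a\right)^{2}$
$c = - \frac{112}{5283}$ ($c = 4 \frac{\left(-2\right) 2 \left(-7\right)}{-5283} = 4 \left(-4\right) \left(-7\right) \left(- \frac{1}{5283}\right) = 4 \cdot 28 \left(- \frac{1}{5283}\right) = 4 \left(- \frac{28}{5283}\right) = - \frac{112}{5283} \approx -0.0212$)
$\frac{c + b{\left(10 \cdot 12,-223 \right)}}{p{\left(199 \right)} - 31026} = \frac{- \frac{112}{5283} + 10 \cdot 12 \left(-223\right)}{\left(9 - \left(1 + 199\right)^{2}\right) - 31026} = \frac{- \frac{112}{5283} + 120 \left(-223\right)}{\left(9 - 200^{2}\right) - 31026} = \frac{- \frac{112}{5283} - 26760}{\left(9 - 40000\right) - 31026} = - \frac{141373192}{5283 \left(\left(9 - 40000\right) - 31026\right)} = - \frac{141373192}{5283 \left(-39991 - 31026\right)} = - \frac{141373192}{5283 \left(-71017\right)} = \left(- \frac{141373192}{5283}\right) \left(- \frac{1}{71017}\right) = \frac{141373192}{375182811}$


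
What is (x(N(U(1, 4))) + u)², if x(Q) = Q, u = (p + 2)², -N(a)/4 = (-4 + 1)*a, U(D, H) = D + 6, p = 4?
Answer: 14400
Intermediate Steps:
U(D, H) = 6 + D
N(a) = 12*a (N(a) = -4*(-4 + 1)*a = -(-12)*a = 12*a)
u = 36 (u = (4 + 2)² = 6² = 36)
(x(N(U(1, 4))) + u)² = (12*(6 + 1) + 36)² = (12*7 + 36)² = (84 + 36)² = 120² = 14400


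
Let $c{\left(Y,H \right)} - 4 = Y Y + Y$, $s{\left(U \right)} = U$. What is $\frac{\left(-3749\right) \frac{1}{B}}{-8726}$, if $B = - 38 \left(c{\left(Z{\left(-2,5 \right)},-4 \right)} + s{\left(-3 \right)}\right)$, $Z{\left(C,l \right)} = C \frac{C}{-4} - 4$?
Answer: $- \frac{3749}{6963348} \approx -0.00053839$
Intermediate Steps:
$Z{\left(C,l \right)} = -4 - \frac{C^{2}}{4}$ ($Z{\left(C,l \right)} = C C \left(- \frac{1}{4}\right) - 4 = C \left(- \frac{C}{4}\right) - 4 = - \frac{C^{2}}{4} - 4 = -4 - \frac{C^{2}}{4}$)
$c{\left(Y,H \right)} = 4 + Y + Y^{2}$ ($c{\left(Y,H \right)} = 4 + \left(Y Y + Y\right) = 4 + \left(Y^{2} + Y\right) = 4 + \left(Y + Y^{2}\right) = 4 + Y + Y^{2}$)
$B = -798$ ($B = - 38 \left(\left(4 - \left(4 + \frac{\left(-2\right)^{2}}{4}\right) + \left(-4 - \frac{\left(-2\right)^{2}}{4}\right)^{2}\right) - 3\right) = - 38 \left(\left(4 - 5 + \left(-4 - 1\right)^{2}\right) - 3\right) = - 38 \left(\left(4 - 5 + \left(-5\right)^{2}\right) - 3\right) = - 38 \left(\left(4 - 5 + 25\right) - 3\right) = - 38 \left(24 - 3\right) = \left(-38\right) 21 = -798$)
$\frac{\left(-3749\right) \frac{1}{B}}{-8726} = \frac{\left(-3749\right) \frac{1}{-798}}{-8726} = \left(-3749\right) \left(- \frac{1}{798}\right) \left(- \frac{1}{8726}\right) = \frac{3749}{798} \left(- \frac{1}{8726}\right) = - \frac{3749}{6963348}$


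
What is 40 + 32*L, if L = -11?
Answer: -312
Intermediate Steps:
40 + 32*L = 40 + 32*(-11) = 40 - 352 = -312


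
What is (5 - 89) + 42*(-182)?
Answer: -7728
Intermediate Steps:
(5 - 89) + 42*(-182) = -84 - 7644 = -7728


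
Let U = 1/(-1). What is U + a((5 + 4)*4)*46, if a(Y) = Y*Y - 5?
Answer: 59385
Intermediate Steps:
U = -1
a(Y) = -5 + Y**2 (a(Y) = Y**2 - 5 = -5 + Y**2)
U + a((5 + 4)*4)*46 = -1 + (-5 + ((5 + 4)*4)**2)*46 = -1 + (-5 + (9*4)**2)*46 = -1 + (-5 + 36**2)*46 = -1 + (-5 + 1296)*46 = -1 + 1291*46 = -1 + 59386 = 59385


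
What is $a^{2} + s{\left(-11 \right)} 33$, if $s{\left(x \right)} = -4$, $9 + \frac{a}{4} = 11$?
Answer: $-68$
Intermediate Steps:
$a = 8$ ($a = -36 + 4 \cdot 11 = -36 + 44 = 8$)
$a^{2} + s{\left(-11 \right)} 33 = 8^{2} - 132 = 64 - 132 = -68$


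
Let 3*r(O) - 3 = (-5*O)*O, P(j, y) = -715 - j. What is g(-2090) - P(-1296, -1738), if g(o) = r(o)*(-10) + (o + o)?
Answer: 218390687/3 ≈ 7.2797e+7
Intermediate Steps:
r(O) = 1 - 5*O²/3 (r(O) = 1 + ((-5*O)*O)/3 = 1 + (-5*O²)/3 = 1 - 5*O²/3)
g(o) = -10 + 2*o + 50*o²/3 (g(o) = (1 - 5*o²/3)*(-10) + (o + o) = (-10 + 50*o²/3) + 2*o = -10 + 2*o + 50*o²/3)
g(-2090) - P(-1296, -1738) = (-10 + 2*(-2090) + (50/3)*(-2090)²) - (-715 - 1*(-1296)) = (-10 - 4180 + (50/3)*4368100) - (-715 + 1296) = (-10 - 4180 + 218405000/3) - 1*581 = 218392430/3 - 581 = 218390687/3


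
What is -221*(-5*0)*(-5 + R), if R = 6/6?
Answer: 0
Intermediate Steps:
R = 1 (R = 6*(⅙) = 1)
-221*(-5*0)*(-5 + R) = -221*(-5*0)*(-5 + 1) = -0*(-4) = -221*0 = 0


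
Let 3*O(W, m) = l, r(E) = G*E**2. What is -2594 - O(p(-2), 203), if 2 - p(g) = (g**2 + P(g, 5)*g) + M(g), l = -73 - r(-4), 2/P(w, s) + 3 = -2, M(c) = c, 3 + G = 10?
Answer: -7597/3 ≈ -2532.3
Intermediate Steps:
G = 7 (G = -3 + 10 = 7)
P(w, s) = -2/5 (P(w, s) = 2/(-3 - 2) = 2/(-5) = 2*(-1/5) = -2/5)
r(E) = 7*E**2
l = -185 (l = -73 - 7*(-4)**2 = -73 - 7*16 = -73 - 1*112 = -73 - 112 = -185)
p(g) = 2 - g**2 - 3*g/5 (p(g) = 2 - ((g**2 - 2*g/5) + g) = 2 - (g**2 + 3*g/5) = 2 + (-g**2 - 3*g/5) = 2 - g**2 - 3*g/5)
O(W, m) = -185/3 (O(W, m) = (1/3)*(-185) = -185/3)
-2594 - O(p(-2), 203) = -2594 - 1*(-185/3) = -2594 + 185/3 = -7597/3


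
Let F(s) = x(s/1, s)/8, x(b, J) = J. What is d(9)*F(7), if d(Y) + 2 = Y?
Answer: 49/8 ≈ 6.1250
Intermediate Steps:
d(Y) = -2 + Y
F(s) = s/8
d(9)*F(7) = (-2 + 9)*((⅛)*7) = 7*(7/8) = 49/8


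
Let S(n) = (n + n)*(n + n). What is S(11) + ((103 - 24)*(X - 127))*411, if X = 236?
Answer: 3539605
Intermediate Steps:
S(n) = 4*n² (S(n) = (2*n)*(2*n) = 4*n²)
S(11) + ((103 - 24)*(X - 127))*411 = 4*11² + ((103 - 24)*(236 - 127))*411 = 4*121 + (79*109)*411 = 484 + 8611*411 = 484 + 3539121 = 3539605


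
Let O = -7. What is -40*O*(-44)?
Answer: -12320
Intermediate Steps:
-40*O*(-44) = -40*(-7)*(-44) = 280*(-44) = -12320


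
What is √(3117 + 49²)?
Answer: √5518 ≈ 74.283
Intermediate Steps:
√(3117 + 49²) = √(3117 + 2401) = √5518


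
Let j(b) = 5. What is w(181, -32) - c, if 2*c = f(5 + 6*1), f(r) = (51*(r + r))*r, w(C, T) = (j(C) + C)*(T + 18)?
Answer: -8775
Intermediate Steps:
w(C, T) = (5 + C)*(18 + T) (w(C, T) = (5 + C)*(T + 18) = (5 + C)*(18 + T))
f(r) = 102*r² (f(r) = (51*(2*r))*r = (102*r)*r = 102*r²)
c = 6171 (c = (102*(5 + 6*1)²)/2 = (102*(5 + 6)²)/2 = (102*11²)/2 = (102*121)/2 = (½)*12342 = 6171)
w(181, -32) - c = (90 + 5*(-32) + 18*181 + 181*(-32)) - 1*6171 = (90 - 160 + 3258 - 5792) - 6171 = -2604 - 6171 = -8775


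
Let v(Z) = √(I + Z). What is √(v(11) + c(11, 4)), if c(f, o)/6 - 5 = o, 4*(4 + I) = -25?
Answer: √(216 + 2*√3)/2 ≈ 7.4072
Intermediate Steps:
I = -41/4 (I = -4 + (¼)*(-25) = -4 - 25/4 = -41/4 ≈ -10.250)
v(Z) = √(-41/4 + Z)
c(f, o) = 30 + 6*o
√(v(11) + c(11, 4)) = √(√(-41 + 4*11)/2 + (30 + 6*4)) = √(√(-41 + 44)/2 + (30 + 24)) = √(√3/2 + 54) = √(54 + √3/2)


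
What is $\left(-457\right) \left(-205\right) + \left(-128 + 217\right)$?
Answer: $93774$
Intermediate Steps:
$\left(-457\right) \left(-205\right) + \left(-128 + 217\right) = 93685 + 89 = 93774$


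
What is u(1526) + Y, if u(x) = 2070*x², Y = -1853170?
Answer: 4818506150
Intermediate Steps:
u(1526) + Y = 2070*1526² - 1853170 = 2070*2328676 - 1853170 = 4820359320 - 1853170 = 4818506150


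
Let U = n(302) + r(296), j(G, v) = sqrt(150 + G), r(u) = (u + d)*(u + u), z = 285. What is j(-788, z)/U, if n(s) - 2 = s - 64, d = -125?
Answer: I*sqrt(638)/101472 ≈ 0.00024892*I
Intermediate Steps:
n(s) = -62 + s (n(s) = 2 + (s - 64) = 2 + (-64 + s) = -62 + s)
r(u) = 2*u*(-125 + u) (r(u) = (u - 125)*(u + u) = (-125 + u)*(2*u) = 2*u*(-125 + u))
U = 101472 (U = (-62 + 302) + 2*296*(-125 + 296) = 240 + 2*296*171 = 240 + 101232 = 101472)
j(-788, z)/U = sqrt(150 - 788)/101472 = sqrt(-638)*(1/101472) = (I*sqrt(638))*(1/101472) = I*sqrt(638)/101472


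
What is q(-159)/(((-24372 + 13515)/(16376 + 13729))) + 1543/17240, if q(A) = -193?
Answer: 33395240317/62391560 ≈ 535.25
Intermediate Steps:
q(-159)/(((-24372 + 13515)/(16376 + 13729))) + 1543/17240 = -193*(16376 + 13729)/(-24372 + 13515) + 1543/17240 = -193/((-10857/30105)) + 1543*(1/17240) = -193/((-10857*1/30105)) + 1543/17240 = -193/(-3619/10035) + 1543/17240 = -193*(-10035/3619) + 1543/17240 = 1936755/3619 + 1543/17240 = 33395240317/62391560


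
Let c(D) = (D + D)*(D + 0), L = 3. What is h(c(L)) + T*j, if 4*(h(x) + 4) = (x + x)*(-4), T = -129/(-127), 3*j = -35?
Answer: -6585/127 ≈ -51.850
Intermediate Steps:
j = -35/3 (j = (⅓)*(-35) = -35/3 ≈ -11.667)
T = 129/127 (T = -129*(-1/127) = 129/127 ≈ 1.0157)
c(D) = 2*D² (c(D) = (2*D)*D = 2*D²)
h(x) = -4 - 2*x (h(x) = -4 + ((x + x)*(-4))/4 = -4 + ((2*x)*(-4))/4 = -4 + (-8*x)/4 = -4 - 2*x)
h(c(L)) + T*j = (-4 - 4*3²) + (129/127)*(-35/3) = (-4 - 4*9) - 1505/127 = (-4 - 2*18) - 1505/127 = (-4 - 36) - 1505/127 = -40 - 1505/127 = -6585/127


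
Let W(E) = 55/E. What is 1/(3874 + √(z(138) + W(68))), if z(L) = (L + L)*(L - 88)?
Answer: 263432/1019597113 - 2*√15953735/1019597113 ≈ 0.00025053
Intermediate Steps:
z(L) = 2*L*(-88 + L) (z(L) = (2*L)*(-88 + L) = 2*L*(-88 + L))
1/(3874 + √(z(138) + W(68))) = 1/(3874 + √(2*138*(-88 + 138) + 55/68)) = 1/(3874 + √(2*138*50 + 55*(1/68))) = 1/(3874 + √(13800 + 55/68)) = 1/(3874 + √(938455/68)) = 1/(3874 + √15953735/34)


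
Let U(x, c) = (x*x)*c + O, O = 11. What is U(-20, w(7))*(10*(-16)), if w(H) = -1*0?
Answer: -1760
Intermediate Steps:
w(H) = 0
U(x, c) = 11 + c*x² (U(x, c) = (x*x)*c + 11 = x²*c + 11 = c*x² + 11 = 11 + c*x²)
U(-20, w(7))*(10*(-16)) = (11 + 0*(-20)²)*(10*(-16)) = (11 + 0*400)*(-160) = (11 + 0)*(-160) = 11*(-160) = -1760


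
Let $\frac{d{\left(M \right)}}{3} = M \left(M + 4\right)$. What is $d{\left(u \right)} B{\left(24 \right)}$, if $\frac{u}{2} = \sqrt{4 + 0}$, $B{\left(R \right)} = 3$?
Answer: $288$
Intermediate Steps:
$u = 4$ ($u = 2 \sqrt{4 + 0} = 2 \sqrt{4} = 2 \cdot 2 = 4$)
$d{\left(M \right)} = 3 M \left(4 + M\right)$ ($d{\left(M \right)} = 3 M \left(M + 4\right) = 3 M \left(4 + M\right)$)
$d{\left(u \right)} B{\left(24 \right)} = 3 \cdot 4 \left(4 + 4\right) 3 = 3 \cdot 4 \cdot 8 \cdot 3 = 96 \cdot 3 = 288$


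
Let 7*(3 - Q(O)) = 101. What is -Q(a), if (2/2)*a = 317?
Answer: 80/7 ≈ 11.429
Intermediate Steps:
a = 317
Q(O) = -80/7 (Q(O) = 3 - ⅐*101 = 3 - 101/7 = -80/7)
-Q(a) = -1*(-80/7) = 80/7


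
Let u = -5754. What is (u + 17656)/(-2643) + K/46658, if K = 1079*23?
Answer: -489732185/123317094 ≈ -3.9713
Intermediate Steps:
K = 24817
(u + 17656)/(-2643) + K/46658 = (-5754 + 17656)/(-2643) + 24817/46658 = 11902*(-1/2643) + 24817*(1/46658) = -11902/2643 + 24817/46658 = -489732185/123317094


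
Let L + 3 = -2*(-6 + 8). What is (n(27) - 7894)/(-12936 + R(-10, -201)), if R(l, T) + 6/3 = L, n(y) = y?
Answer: 7867/12945 ≈ 0.60773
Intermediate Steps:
L = -7 (L = -3 - 2*(-6 + 8) = -3 - 2*2 = -3 - 4 = -7)
R(l, T) = -9 (R(l, T) = -2 - 7 = -9)
(n(27) - 7894)/(-12936 + R(-10, -201)) = (27 - 7894)/(-12936 - 9) = -7867/(-12945) = -7867*(-1/12945) = 7867/12945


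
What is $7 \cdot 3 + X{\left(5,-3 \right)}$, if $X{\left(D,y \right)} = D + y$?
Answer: $23$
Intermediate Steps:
$7 \cdot 3 + X{\left(5,-3 \right)} = 7 \cdot 3 + \left(5 - 3\right) = 21 + 2 = 23$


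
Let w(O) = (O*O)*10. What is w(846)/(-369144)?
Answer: -33135/1709 ≈ -19.389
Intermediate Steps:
w(O) = 10*O² (w(O) = O²*10 = 10*O²)
w(846)/(-369144) = (10*846²)/(-369144) = (10*715716)*(-1/369144) = 7157160*(-1/369144) = -33135/1709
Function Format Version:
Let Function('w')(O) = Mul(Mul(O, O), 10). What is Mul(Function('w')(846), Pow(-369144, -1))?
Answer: Rational(-33135, 1709) ≈ -19.389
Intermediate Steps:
Function('w')(O) = Mul(10, Pow(O, 2)) (Function('w')(O) = Mul(Pow(O, 2), 10) = Mul(10, Pow(O, 2)))
Mul(Function('w')(846), Pow(-369144, -1)) = Mul(Mul(10, Pow(846, 2)), Pow(-369144, -1)) = Mul(Mul(10, 715716), Rational(-1, 369144)) = Mul(7157160, Rational(-1, 369144)) = Rational(-33135, 1709)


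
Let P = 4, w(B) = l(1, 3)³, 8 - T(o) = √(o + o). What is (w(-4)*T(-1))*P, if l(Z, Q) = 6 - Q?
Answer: 864 - 108*I*√2 ≈ 864.0 - 152.74*I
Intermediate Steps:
T(o) = 8 - √2*√o (T(o) = 8 - √(o + o) = 8 - √(2*o) = 8 - √2*√o)
w(B) = 27 (w(B) = (6 - 1*3)³ = (6 - 3)³ = 3³ = 27)
(w(-4)*T(-1))*P = (27*(8 - √2*√(-1)))*4 = (27*(8 - √2*I))*4 = (27*(8 - I*√2))*4 = (216 - 27*I*√2)*4 = 864 - 108*I*√2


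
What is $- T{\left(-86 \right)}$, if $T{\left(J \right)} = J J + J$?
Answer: $-7310$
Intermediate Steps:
$T{\left(J \right)} = J + J^{2}$ ($T{\left(J \right)} = J^{2} + J = J + J^{2}$)
$- T{\left(-86 \right)} = - \left(-86\right) \left(1 - 86\right) = - \left(-86\right) \left(-85\right) = \left(-1\right) 7310 = -7310$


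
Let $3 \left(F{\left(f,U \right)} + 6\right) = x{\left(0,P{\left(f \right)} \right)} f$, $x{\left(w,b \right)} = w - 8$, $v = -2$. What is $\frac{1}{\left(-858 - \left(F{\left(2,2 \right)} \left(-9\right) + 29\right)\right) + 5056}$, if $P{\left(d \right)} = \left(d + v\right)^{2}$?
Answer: $\frac{1}{4067} \approx 0.00024588$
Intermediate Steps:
$P{\left(d \right)} = \left(-2 + d\right)^{2}$ ($P{\left(d \right)} = \left(d - 2\right)^{2} = \left(-2 + d\right)^{2}$)
$x{\left(w,b \right)} = -8 + w$ ($x{\left(w,b \right)} = w - 8 = -8 + w$)
$F{\left(f,U \right)} = -6 - \frac{8 f}{3}$ ($F{\left(f,U \right)} = -6 + \frac{\left(-8 + 0\right) f}{3} = -6 + \frac{\left(-8\right) f}{3} = -6 - \frac{8 f}{3}$)
$\frac{1}{\left(-858 - \left(F{\left(2,2 \right)} \left(-9\right) + 29\right)\right) + 5056} = \frac{1}{\left(-858 - \left(\left(-6 - \frac{16}{3}\right) \left(-9\right) + 29\right)\right) + 5056} = \frac{1}{\left(-858 - \left(\left(- \frac{34}{3}\right) \left(-9\right) + 29\right)\right) + 5056} = \frac{1}{\left(-858 - \left(102 + 29\right)\right) + 5056} = \frac{1}{\left(-858 - 131\right) + 5056} = \frac{1}{-989 + 5056} = \frac{1}{4067}$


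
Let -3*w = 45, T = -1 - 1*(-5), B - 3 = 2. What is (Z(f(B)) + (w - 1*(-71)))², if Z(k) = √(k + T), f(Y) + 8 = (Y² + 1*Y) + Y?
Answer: (56 + √31)² ≈ 3790.6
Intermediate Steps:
B = 5 (B = 3 + 2 = 5)
T = 4 (T = -1 + 5 = 4)
w = -15 (w = -⅓*45 = -15)
f(Y) = -8 + Y² + 2*Y (f(Y) = -8 + ((Y² + 1*Y) + Y) = -8 + ((Y² + Y) + Y) = -8 + ((Y + Y²) + Y) = -8 + (Y² + 2*Y) = -8 + Y² + 2*Y)
Z(k) = √(4 + k) (Z(k) = √(k + 4) = √(4 + k))
(Z(f(B)) + (w - 1*(-71)))² = (√(4 + (-8 + 5² + 2*5)) + (-15 - 1*(-71)))² = (√(4 + (-8 + 25 + 10)) + (-15 + 71))² = (√(4 + 27) + 56)² = (√31 + 56)² = (56 + √31)²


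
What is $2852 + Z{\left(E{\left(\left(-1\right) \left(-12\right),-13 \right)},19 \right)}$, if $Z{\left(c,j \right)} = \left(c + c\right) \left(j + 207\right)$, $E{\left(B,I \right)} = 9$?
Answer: $6920$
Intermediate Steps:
$Z{\left(c,j \right)} = 2 c \left(207 + j\right)$
$2852 + Z{\left(E{\left(\left(-1\right) \left(-12\right),-13 \right)},19 \right)} = 2852 + 2 \cdot 9 \left(207 + 19\right) = 2852 + 2 \cdot 9 \cdot 226 = 2852 + 4068 = 6920$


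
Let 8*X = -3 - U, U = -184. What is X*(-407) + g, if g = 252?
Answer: -71651/8 ≈ -8956.4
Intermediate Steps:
X = 181/8 (X = (-3 - 1*(-184))/8 = (-3 + 184)/8 = (1/8)*181 = 181/8 ≈ 22.625)
X*(-407) + g = (181/8)*(-407) + 252 = -73667/8 + 252 = -71651/8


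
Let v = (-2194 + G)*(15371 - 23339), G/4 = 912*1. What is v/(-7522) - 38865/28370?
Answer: 32838749811/21339914 ≈ 1538.8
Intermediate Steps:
G = 3648 (G = 4*(912*1) = 4*912 = 3648)
v = -11585472 (v = (-2194 + 3648)*(15371 - 23339) = 1454*(-7968) = -11585472)
v/(-7522) - 38865/28370 = -11585472/(-7522) - 38865/28370 = -11585472*(-1/7522) - 38865*1/28370 = 5792736/3761 - 7773/5674 = 32838749811/21339914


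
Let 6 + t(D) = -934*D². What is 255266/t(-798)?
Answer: -127633/297387471 ≈ -0.00042918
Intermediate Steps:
t(D) = -6 - 934*D²
255266/t(-798) = 255266/(-6 - 934*(-798)²) = 255266/(-6 - 934*636804) = 255266/(-6 - 594774936) = 255266/(-594774942) = 255266*(-1/594774942) = -127633/297387471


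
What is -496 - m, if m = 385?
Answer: -881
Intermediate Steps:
-496 - m = -496 - 1*385 = -496 - 385 = -881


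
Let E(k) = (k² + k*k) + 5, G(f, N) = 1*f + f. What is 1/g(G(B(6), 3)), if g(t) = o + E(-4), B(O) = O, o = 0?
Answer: 1/37 ≈ 0.027027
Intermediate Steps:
G(f, N) = 2*f (G(f, N) = f + f = 2*f)
E(k) = 5 + 2*k² (E(k) = (k² + k²) + 5 = 2*k² + 5 = 5 + 2*k²)
g(t) = 37 (g(t) = 0 + (5 + 2*(-4)²) = 0 + (5 + 2*16) = 0 + (5 + 32) = 0 + 37 = 37)
1/g(G(B(6), 3)) = 1/37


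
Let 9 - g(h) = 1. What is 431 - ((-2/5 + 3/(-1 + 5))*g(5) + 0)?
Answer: 2141/5 ≈ 428.20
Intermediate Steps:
g(h) = 8 (g(h) = 9 - 1*1 = 9 - 1 = 8)
431 - ((-2/5 + 3/(-1 + 5))*g(5) + 0) = 431 - ((-2/5 + 3/(-1 + 5))*8 + 0) = 431 - ((-2*1/5 + 3/4)*8 + 0) = 431 - ((-2/5 + 3*(1/4))*8 + 0) = 431 - ((-2/5 + 3/4)*8 + 0) = 431 - ((7/20)*8 + 0) = 431 - (14/5 + 0) = 431 - 1*14/5 = 431 - 14/5 = 2141/5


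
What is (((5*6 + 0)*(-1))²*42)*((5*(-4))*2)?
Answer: -1512000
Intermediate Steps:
(((5*6 + 0)*(-1))²*42)*((5*(-4))*2) = (((30 + 0)*(-1))²*42)*(-20*2) = ((30*(-1))²*42)*(-40) = ((-30)²*42)*(-40) = (900*42)*(-40) = 37800*(-40) = -1512000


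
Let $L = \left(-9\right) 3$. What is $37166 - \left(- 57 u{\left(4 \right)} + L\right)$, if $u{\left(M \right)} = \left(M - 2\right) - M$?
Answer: $37079$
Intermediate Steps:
$u{\left(M \right)} = -2$ ($u{\left(M \right)} = \left(M - 2\right) - M = \left(-2 + M\right) - M = -2$)
$L = -27$
$37166 - \left(- 57 u{\left(4 \right)} + L\right) = 37166 - \left(\left(-57\right) \left(-2\right) - 27\right) = 37166 - \left(114 - 27\right) = 37166 - 87 = 37079$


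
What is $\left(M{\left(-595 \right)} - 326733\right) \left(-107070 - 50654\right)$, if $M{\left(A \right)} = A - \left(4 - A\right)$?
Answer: $51721958148$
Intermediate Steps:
$M{\left(A \right)} = -4 + 2 A$ ($M{\left(A \right)} = A + \left(-4 + A\right) = -4 + 2 A$)
$\left(M{\left(-595 \right)} - 326733\right) \left(-107070 - 50654\right) = \left(\left(-4 + 2 \left(-595\right)\right) - 326733\right) \left(-107070 - 50654\right) = \left(\left(-4 - 1190\right) - 326733\right) \left(-157724\right) = \left(-1194 - 326733\right) \left(-157724\right) = \left(-327927\right) \left(-157724\right) = 51721958148$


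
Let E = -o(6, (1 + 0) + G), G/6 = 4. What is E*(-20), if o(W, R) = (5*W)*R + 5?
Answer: 15100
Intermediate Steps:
G = 24 (G = 6*4 = 24)
o(W, R) = 5 + 5*R*W (o(W, R) = 5*R*W + 5 = 5 + 5*R*W)
E = -755 (E = -(5 + 5*((1 + 0) + 24)*6) = -(5 + 5*(1 + 24)*6) = -(5 + 5*25*6) = -(5 + 750) = -1*755 = -755)
E*(-20) = -755*(-20) = 15100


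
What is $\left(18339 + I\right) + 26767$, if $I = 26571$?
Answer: $71677$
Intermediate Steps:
$\left(18339 + I\right) + 26767 = \left(18339 + 26571\right) + 26767 = 44910 + 26767 = 71677$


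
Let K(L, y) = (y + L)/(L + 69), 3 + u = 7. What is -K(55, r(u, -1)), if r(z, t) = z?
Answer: -59/124 ≈ -0.47581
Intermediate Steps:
u = 4 (u = -3 + 7 = 4)
K(L, y) = (L + y)/(69 + L)
-K(55, r(u, -1)) = -(55 + 4)/(69 + 55) = -59/124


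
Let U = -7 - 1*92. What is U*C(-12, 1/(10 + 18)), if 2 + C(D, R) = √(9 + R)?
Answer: 198 - 99*√1771/14 ≈ -99.589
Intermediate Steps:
C(D, R) = -2 + √(9 + R)
U = -99 (U = -7 - 92 = -99)
U*C(-12, 1/(10 + 18)) = -99*(-2 + √(9 + 1/(10 + 18))) = -99*(-2 + √(9 + 1/28)) = -99*(-2 + √(253/28)) = -99*(-2 + √1771/14) = 198 - 99*√1771/14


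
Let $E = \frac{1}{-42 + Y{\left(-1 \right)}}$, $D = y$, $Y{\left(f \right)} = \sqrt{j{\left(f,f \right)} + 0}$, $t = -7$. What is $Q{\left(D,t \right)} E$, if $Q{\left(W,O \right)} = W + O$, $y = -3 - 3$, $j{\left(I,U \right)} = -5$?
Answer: $\frac{546}{1769} + \frac{13 i \sqrt{5}}{1769} \approx 0.30865 + 0.016432 i$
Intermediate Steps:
$Y{\left(f \right)} = i \sqrt{5}$ ($Y{\left(f \right)} = \sqrt{-5 + 0} = \sqrt{-5} = i \sqrt{5}$)
$y = -6$
$D = -6$
$Q{\left(W,O \right)} = O + W$
$E = \frac{1}{-42 + i \sqrt{5}} \approx -0.023742 - 0.001264 i$
$Q{\left(D,t \right)} E = \left(-7 - 6\right) \left(- \frac{42}{1769} - \frac{i \sqrt{5}}{1769}\right) = - 13 \left(- \frac{42}{1769} - \frac{i \sqrt{5}}{1769}\right) = \frac{546}{1769} + \frac{13 i \sqrt{5}}{1769}$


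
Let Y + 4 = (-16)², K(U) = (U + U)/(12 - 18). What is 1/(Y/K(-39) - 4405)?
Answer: -13/57013 ≈ -0.00022802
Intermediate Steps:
K(U) = -U/3 (K(U) = (2*U)/(-6) = (2*U)*(-⅙) = -U/3)
Y = 252 (Y = -4 + (-16)² = -4 + 256 = 252)
1/(Y/K(-39) - 4405) = 1/(252/((-⅓*(-39))) - 4405) = 1/(252/13 - 4405) = 1/(-57013/13) = -13/57013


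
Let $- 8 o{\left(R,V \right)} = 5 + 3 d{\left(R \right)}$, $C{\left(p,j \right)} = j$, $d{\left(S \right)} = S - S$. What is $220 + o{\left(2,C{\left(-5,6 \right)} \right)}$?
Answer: $\frac{1755}{8} \approx 219.38$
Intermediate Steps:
$d{\left(S \right)} = 0$
$o{\left(R,V \right)} = - \frac{5}{8}$ ($o{\left(R,V \right)} = - \frac{5 + 3 \cdot 0}{8} = - \frac{5 + 0}{8} = \left(- \frac{1}{8}\right) 5 = - \frac{5}{8}$)
$220 + o{\left(2,C{\left(-5,6 \right)} \right)} = 220 - \frac{5}{8} = \frac{1755}{8}$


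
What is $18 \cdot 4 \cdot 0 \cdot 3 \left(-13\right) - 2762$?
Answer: $-2762$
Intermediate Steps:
$18 \cdot 4 \cdot 0 \cdot 3 \left(-13\right) - 2762 = 18 \cdot 0 \cdot 3 \left(-13\right) - 2762 = 18 \cdot 0 \left(-13\right) - 2762 = 0 \left(-13\right) - 2762 = 0 - 2762 = -2762$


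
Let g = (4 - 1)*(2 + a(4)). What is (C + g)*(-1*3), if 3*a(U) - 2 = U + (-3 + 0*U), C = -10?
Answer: 3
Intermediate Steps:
a(U) = -1/3 + U/3 (a(U) = 2/3 + (U + (-3 + 0*U))/3 = 2/3 + (U + (-3 + 0))/3 = 2/3 + (U - 3)/3 = 2/3 + (-3 + U)/3 = 2/3 + (-1 + U/3) = -1/3 + U/3)
g = 9 (g = (4 - 1)*(2 + (-1/3 + (1/3)*4)) = 3*(2 + (-1/3 + 4/3)) = 3*(2 + 1) = 3*3 = 9)
(C + g)*(-1*3) = (-10 + 9)*(-1*3) = -1*(-3) = 3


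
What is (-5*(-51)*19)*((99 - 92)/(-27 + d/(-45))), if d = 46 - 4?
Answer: -508725/419 ≈ -1214.1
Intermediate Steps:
d = 42
(-5*(-51)*19)*((99 - 92)/(-27 + d/(-45))) = (-5*(-51)*19)*((99 - 92)/(-27 + 42/(-45))) = (255*19)*(7/(-27 + 42*(-1/45))) = 4845*(7/(-27 - 14/15)) = 4845*(7/(-419/15)) = 4845*(7*(-15/419)) = 4845*(-105/419) = -508725/419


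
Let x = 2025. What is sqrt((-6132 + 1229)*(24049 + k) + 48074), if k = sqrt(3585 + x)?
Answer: sqrt(-117864173 - 4903*sqrt(5610)) ≈ 10873.0*I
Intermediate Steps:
k = sqrt(5610) (k = sqrt(3585 + 2025) = sqrt(5610) ≈ 74.900)
sqrt((-6132 + 1229)*(24049 + k) + 48074) = sqrt((-6132 + 1229)*(24049 + sqrt(5610)) + 48074) = sqrt(-4903*(24049 + sqrt(5610)) + 48074) = sqrt((-117912247 - 4903*sqrt(5610)) + 48074) = sqrt(-117864173 - 4903*sqrt(5610))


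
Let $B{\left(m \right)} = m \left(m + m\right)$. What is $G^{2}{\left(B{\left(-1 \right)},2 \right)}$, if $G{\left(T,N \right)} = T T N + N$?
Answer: $100$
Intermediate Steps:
$B{\left(m \right)} = 2 m^{2}$ ($B{\left(m \right)} = m 2 m = 2 m^{2}$)
$G{\left(T,N \right)} = N + N T^{2}$ ($G{\left(T,N \right)} = T^{2} N + N = N T^{2} + N = N + N T^{2}$)
$G^{2}{\left(B{\left(-1 \right)},2 \right)} = \left(2 \left(1 + \left(2 \left(-1\right)^{2}\right)^{2}\right)\right)^{2} = \left(2 \left(1 + \left(2 \cdot 1\right)^{2}\right)\right)^{2} = \left(2 \left(1 + 2^{2}\right)\right)^{2} = \left(2 \left(1 + 4\right)\right)^{2} = \left(2 \cdot 5\right)^{2} = 10^{2} = 100$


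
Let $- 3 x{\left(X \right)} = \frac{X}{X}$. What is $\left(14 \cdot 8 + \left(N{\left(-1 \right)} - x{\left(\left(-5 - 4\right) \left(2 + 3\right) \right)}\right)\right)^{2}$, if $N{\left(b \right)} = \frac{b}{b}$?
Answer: $\frac{115600}{9} \approx 12844.0$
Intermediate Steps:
$x{\left(X \right)} = - \frac{1}{3}$ ($x{\left(X \right)} = - \frac{X \frac{1}{X}}{3} = \left(- \frac{1}{3}\right) 1 = - \frac{1}{3}$)
$N{\left(b \right)} = 1$
$\left(14 \cdot 8 + \left(N{\left(-1 \right)} - x{\left(\left(-5 - 4\right) \left(2 + 3\right) \right)}\right)\right)^{2} = \left(14 \cdot 8 + \left(1 - - \frac{1}{3}\right)\right)^{2} = \left(112 + \left(1 + \frac{1}{3}\right)\right)^{2} = \left(112 + \frac{4}{3}\right)^{2} = \left(\frac{340}{3}\right)^{2} = \frac{115600}{9}$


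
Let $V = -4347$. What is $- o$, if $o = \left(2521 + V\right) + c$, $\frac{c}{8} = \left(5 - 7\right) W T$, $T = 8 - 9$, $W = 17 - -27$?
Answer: $1122$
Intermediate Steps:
$W = 44$ ($W = 17 + 27 = 44$)
$T = -1$ ($T = 8 - 9 = -1$)
$c = 704$ ($c = 8 \left(5 - 7\right) 44 \left(-1\right) = 8 \left(-2\right) 44 \left(-1\right) = 8 \left(\left(-88\right) \left(-1\right)\right) = 8 \cdot 88 = 704$)
$o = -1122$ ($o = \left(2521 - 4347\right) + 704 = -1826 + 704 = -1122$)
$- o = \left(-1\right) \left(-1122\right) = 1122$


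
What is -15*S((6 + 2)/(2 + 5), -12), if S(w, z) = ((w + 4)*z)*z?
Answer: -77760/7 ≈ -11109.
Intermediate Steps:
S(w, z) = z**2*(4 + w) (S(w, z) = ((4 + w)*z)*z = (z*(4 + w))*z = z**2*(4 + w))
-15*S((6 + 2)/(2 + 5), -12) = -15*(-12)**2*(4 + (6 + 2)/(2 + 5)) = -2160*(4 + 8/7) = -2160*36/7 = -15*5184/7 = -77760/7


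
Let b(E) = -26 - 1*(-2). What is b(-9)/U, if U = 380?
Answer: -6/95 ≈ -0.063158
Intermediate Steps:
b(E) = -24 (b(E) = -26 + 2 = -24)
b(-9)/U = -24/380 = -24*1/380 = -6/95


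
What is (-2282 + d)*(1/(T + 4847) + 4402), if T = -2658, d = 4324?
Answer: 19676669118/2189 ≈ 8.9889e+6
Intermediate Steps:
(-2282 + d)*(1/(T + 4847) + 4402) = (-2282 + 4324)*(1/(-2658 + 4847) + 4402) = 2042*(1/2189 + 4402) = 2042*(9635979/2189) = 19676669118/2189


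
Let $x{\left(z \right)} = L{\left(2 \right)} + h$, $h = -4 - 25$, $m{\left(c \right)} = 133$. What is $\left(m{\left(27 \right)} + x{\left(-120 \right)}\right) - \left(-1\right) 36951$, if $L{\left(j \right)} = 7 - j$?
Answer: $37060$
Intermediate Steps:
$h = -29$ ($h = -4 - 25 = -29$)
$x{\left(z \right)} = -24$ ($x{\left(z \right)} = \left(7 - 2\right) - 29 = 5 - 29 = -24$)
$\left(m{\left(27 \right)} + x{\left(-120 \right)}\right) - \left(-1\right) 36951 = \left(133 - 24\right) - \left(-1\right) 36951 = 109 - -36951 = 109 + 36951 = 37060$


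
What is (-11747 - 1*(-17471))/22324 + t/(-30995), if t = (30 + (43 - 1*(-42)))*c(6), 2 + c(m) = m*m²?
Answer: -18598913/34596619 ≈ -0.53759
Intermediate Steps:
c(m) = -2 + m³ (c(m) = -2 + m*m² = -2 + m³)
t = 24610 (t = (30 + (43 - 1*(-42)))*(-2 + 6³) = (30 + (43 + 42))*(-2 + 216) = (30 + 85)*214 = 115*214 = 24610)
(-11747 - 1*(-17471))/22324 + t/(-30995) = (-11747 - 1*(-17471))/22324 + 24610/(-30995) = (-11747 + 17471)*(1/22324) + 24610*(-1/30995) = 5724*(1/22324) - 4922/6199 = 1431/5581 - 4922/6199 = -18598913/34596619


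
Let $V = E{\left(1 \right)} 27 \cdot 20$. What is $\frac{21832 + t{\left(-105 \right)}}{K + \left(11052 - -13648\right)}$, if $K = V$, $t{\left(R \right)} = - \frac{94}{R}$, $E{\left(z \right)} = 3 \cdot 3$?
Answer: $\frac{1146227}{1551900} \approx 0.7386$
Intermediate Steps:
$E{\left(z \right)} = 9$
$V = 4860$ ($V = 9 \cdot 27 \cdot 20 = 243 \cdot 20 = 4860$)
$K = 4860$
$\frac{21832 + t{\left(-105 \right)}}{K + \left(11052 - -13648\right)} = \frac{21832 - \frac{94}{-105}}{4860 + \left(11052 - -13648\right)} = \frac{21832 - - \frac{94}{105}}{4860 + \left(11052 + 13648\right)} = \frac{21832 + \frac{94}{105}}{4860 + 24700} = \frac{2292454}{105 \cdot 29560} = \frac{2292454}{105} \cdot \frac{1}{29560} = \frac{1146227}{1551900}$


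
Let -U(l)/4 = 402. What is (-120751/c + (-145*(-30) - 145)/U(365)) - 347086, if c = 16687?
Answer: -9313517460299/26832696 ≈ -3.4710e+5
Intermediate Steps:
U(l) = -1608 (U(l) = -4*402 = -1608)
(-120751/c + (-145*(-30) - 145)/U(365)) - 347086 = (-120751/16687 + (-145*(-30) - 145)/(-1608)) - 347086 = (-120751*1/16687 + (4350 - 145)*(-1/1608)) - 347086 = (-120751/16687 + 4205*(-1/1608)) - 347086 = (-120751/16687 - 4205/1608) - 347086 = -264336443/26832696 - 347086 = -9313517460299/26832696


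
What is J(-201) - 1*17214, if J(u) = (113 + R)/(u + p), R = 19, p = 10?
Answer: -3288006/191 ≈ -17215.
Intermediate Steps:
J(u) = 132/(10 + u) (J(u) = (113 + 19)/(u + 10) = 132/(10 + u))
J(-201) - 1*17214 = 132/(10 - 201) - 1*17214 = 132/(-191) - 17214 = 132*(-1/191) - 17214 = -132/191 - 17214 = -3288006/191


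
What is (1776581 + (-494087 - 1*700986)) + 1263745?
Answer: 1845253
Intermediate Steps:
(1776581 + (-494087 - 1*700986)) + 1263745 = (1776581 + (-494087 - 700986)) + 1263745 = (1776581 - 1195073) + 1263745 = 581508 + 1263745 = 1845253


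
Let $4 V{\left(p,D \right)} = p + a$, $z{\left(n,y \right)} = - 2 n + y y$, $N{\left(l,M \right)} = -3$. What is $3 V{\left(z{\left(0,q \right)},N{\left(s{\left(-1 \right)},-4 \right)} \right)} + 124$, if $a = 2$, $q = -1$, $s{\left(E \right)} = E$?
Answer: $\frac{505}{4} \approx 126.25$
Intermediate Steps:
$z{\left(n,y \right)} = y^{2} - 2 n$ ($z{\left(n,y \right)} = - 2 n + y^{2} = y^{2} - 2 n$)
$V{\left(p,D \right)} = \frac{1}{2} + \frac{p}{4}$ ($V{\left(p,D \right)} = \frac{p + 2}{4} = \frac{2 + p}{4} = \frac{1}{2} + \frac{p}{4}$)
$3 V{\left(z{\left(0,q \right)},N{\left(s{\left(-1 \right)},-4 \right)} \right)} + 124 = 3 \left(\frac{1}{2} + \frac{\left(-1\right)^{2} - 0}{4}\right) + 124 = 3 \left(\frac{1}{2} + \frac{1 + 0}{4}\right) + 124 = 3 \left(\frac{1}{2} + \frac{1}{4} \cdot 1\right) + 124 = 3 \left(\frac{1}{2} + \frac{1}{4}\right) + 124 = 3 \cdot \frac{3}{4} + 124 = \frac{9}{4} + 124 = \frac{505}{4}$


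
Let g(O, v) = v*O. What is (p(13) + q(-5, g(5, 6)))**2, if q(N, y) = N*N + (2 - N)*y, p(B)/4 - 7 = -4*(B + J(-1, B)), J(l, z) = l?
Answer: 5041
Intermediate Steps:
g(O, v) = O*v
p(B) = 44 - 16*B (p(B) = 28 + 4*(-4*(B - 1)) = 28 + 4*(-4*(-1 + B)) = 28 + 4*(4 - 4*B) = 28 + (16 - 16*B) = 44 - 16*B)
q(N, y) = N**2 + y*(2 - N)
(p(13) + q(-5, g(5, 6)))**2 = ((44 - 16*13) + ((-5)**2 + 2*(5*6) - 1*(-5)*5*6))**2 = ((44 - 208) + (25 + 2*30 - 1*(-5)*30))**2 = (-164 + (25 + 60 + 150))**2 = (-164 + 235)**2 = 71**2 = 5041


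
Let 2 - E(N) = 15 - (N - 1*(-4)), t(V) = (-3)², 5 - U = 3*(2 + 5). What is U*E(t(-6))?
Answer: 0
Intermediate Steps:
U = -16 (U = 5 - 3*(2 + 5) = 5 - 3*7 = 5 - 1*21 = 5 - 21 = -16)
t(V) = 9
E(N) = -9 + N (E(N) = 2 - (15 - (N - 1*(-4))) = 2 - (15 - (N + 4)) = 2 - (15 - (4 + N)) = 2 - (15 + (-4 - N)) = 2 - (11 - N) = 2 + (-11 + N) = -9 + N)
U*E(t(-6)) = -16*(-9 + 9) = -16*0 = 0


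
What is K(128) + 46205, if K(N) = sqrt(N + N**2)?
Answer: 46205 + 8*sqrt(258) ≈ 46334.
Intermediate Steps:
K(128) + 46205 = sqrt(128*(1 + 128)) + 46205 = sqrt(128*129) + 46205 = sqrt(16512) + 46205 = 8*sqrt(258) + 46205 = 46205 + 8*sqrt(258)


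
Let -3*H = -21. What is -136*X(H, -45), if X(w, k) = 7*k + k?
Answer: 48960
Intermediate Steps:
H = 7 (H = -⅓*(-21) = 7)
X(w, k) = 8*k
-136*X(H, -45) = -1088*(-45) = -136*(-360) = 48960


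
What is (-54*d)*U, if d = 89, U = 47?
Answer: -225882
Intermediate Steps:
(-54*d)*U = -54*89*47 = -4806*47 = -225882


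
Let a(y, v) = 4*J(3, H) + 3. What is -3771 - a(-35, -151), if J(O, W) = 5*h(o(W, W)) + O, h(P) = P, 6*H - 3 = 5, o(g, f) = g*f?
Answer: -34394/9 ≈ -3821.6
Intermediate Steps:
o(g, f) = f*g
H = 4/3 (H = ½ + (⅙)*5 = ½ + ⅚ = 4/3 ≈ 1.3333)
J(O, W) = O + 5*W² (J(O, W) = 5*(W*W) + O = 5*W² + O = O + 5*W²)
a(y, v) = 455/9 (a(y, v) = 4*(3 + 5*(4/3)²) + 3 = 4*(3 + 5*(16/9)) + 3 = 4*(3 + 80/9) + 3 = 4*(107/9) + 3 = 428/9 + 3 = 455/9)
-3771 - a(-35, -151) = -3771 - 1*455/9 = -3771 - 455/9 = -34394/9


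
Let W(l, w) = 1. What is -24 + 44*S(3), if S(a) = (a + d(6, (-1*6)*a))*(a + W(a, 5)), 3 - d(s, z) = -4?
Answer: 1736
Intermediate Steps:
d(s, z) = 7 (d(s, z) = 3 - 1*(-4) = 3 + 4 = 7)
S(a) = (1 + a)*(7 + a) (S(a) = (a + 7)*(a + 1) = (7 + a)*(1 + a) = (1 + a)*(7 + a))
-24 + 44*S(3) = -24 + 44*(7 + 3² + 8*3) = -24 + 44*(7 + 9 + 24) = -24 + 44*40 = -24 + 1760 = 1736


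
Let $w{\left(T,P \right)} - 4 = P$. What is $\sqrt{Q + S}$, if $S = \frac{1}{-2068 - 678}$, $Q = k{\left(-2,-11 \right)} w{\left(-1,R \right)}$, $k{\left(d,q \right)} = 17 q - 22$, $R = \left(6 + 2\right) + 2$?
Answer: $\frac{i \sqrt{22063552562}}{2746} \approx 54.093 i$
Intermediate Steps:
$R = 10$ ($R = 8 + 2 = 10$)
$w{\left(T,P \right)} = 4 + P$
$k{\left(d,q \right)} = -22 + 17 q$
$Q = -2926$ ($Q = \left(-22 + 17 \left(-11\right)\right) \left(4 + 10\right) = \left(-22 - 187\right) 14 = \left(-209\right) 14 = -2926$)
$S = - \frac{1}{2746}$ ($S = \frac{1}{-2746} = - \frac{1}{2746} \approx -0.00036417$)
$\sqrt{Q + S} = \sqrt{-2926 - \frac{1}{2746}} = \sqrt{- \frac{8034797}{2746}} = \frac{i \sqrt{22063552562}}{2746}$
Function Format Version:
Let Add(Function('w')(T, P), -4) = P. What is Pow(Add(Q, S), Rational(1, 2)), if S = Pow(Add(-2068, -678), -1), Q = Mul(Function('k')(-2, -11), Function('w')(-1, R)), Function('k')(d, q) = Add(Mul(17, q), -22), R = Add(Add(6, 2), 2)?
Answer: Mul(Rational(1, 2746), I, Pow(22063552562, Rational(1, 2))) ≈ Mul(54.093, I)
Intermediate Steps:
R = 10 (R = Add(8, 2) = 10)
Function('w')(T, P) = Add(4, P)
Function('k')(d, q) = Add(-22, Mul(17, q))
Q = -2926 (Q = Mul(Add(-22, Mul(17, -11)), Add(4, 10)) = Mul(Add(-22, -187), 14) = Mul(-209, 14) = -2926)
S = Rational(-1, 2746) (S = Pow(-2746, -1) = Rational(-1, 2746) ≈ -0.00036417)
Pow(Add(Q, S), Rational(1, 2)) = Pow(Add(-2926, Rational(-1, 2746)), Rational(1, 2)) = Pow(Rational(-8034797, 2746), Rational(1, 2)) = Mul(Rational(1, 2746), I, Pow(22063552562, Rational(1, 2)))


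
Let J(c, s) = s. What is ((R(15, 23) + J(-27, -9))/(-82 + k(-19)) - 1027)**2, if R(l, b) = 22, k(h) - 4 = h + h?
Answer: 14195531025/13456 ≈ 1.0550e+6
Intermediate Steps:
k(h) = 4 + 2*h (k(h) = 4 + (h + h) = 4 + 2*h)
((R(15, 23) + J(-27, -9))/(-82 + k(-19)) - 1027)**2 = ((22 - 9)/(-82 + (4 + 2*(-19))) - 1027)**2 = (13/(-82 + (4 - 38)) - 1027)**2 = (13/(-82 - 34) - 1027)**2 = (13/(-116) - 1027)**2 = (13*(-1/116) - 1027)**2 = (-13/116 - 1027)**2 = (-119145/116)**2 = 14195531025/13456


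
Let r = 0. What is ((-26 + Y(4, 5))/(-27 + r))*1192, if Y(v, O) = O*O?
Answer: 1192/27 ≈ 44.148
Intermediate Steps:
Y(v, O) = O**2
((-26 + Y(4, 5))/(-27 + r))*1192 = ((-26 + 5**2)/(-27 + 0))*1192 = ((-26 + 25)/(-27))*1192 = -1*(-1/27)*1192 = (1/27)*1192 = 1192/27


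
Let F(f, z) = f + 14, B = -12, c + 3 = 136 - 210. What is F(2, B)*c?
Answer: -1232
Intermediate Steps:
c = -77 (c = -3 + (136 - 210) = -3 - 74 = -77)
F(f, z) = 14 + f
F(2, B)*c = (14 + 2)*(-77) = 16*(-77) = -1232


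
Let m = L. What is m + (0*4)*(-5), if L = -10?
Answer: -10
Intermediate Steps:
m = -10
m + (0*4)*(-5) = -10 + (0*4)*(-5) = -10 + 0*(-5) = -10 + 0 = -10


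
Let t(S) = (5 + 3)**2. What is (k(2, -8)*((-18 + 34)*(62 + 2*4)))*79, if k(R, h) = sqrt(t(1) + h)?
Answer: 176960*sqrt(14) ≈ 6.6212e+5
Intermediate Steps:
t(S) = 64 (t(S) = 8**2 = 64)
k(R, h) = sqrt(64 + h)
(k(2, -8)*((-18 + 34)*(62 + 2*4)))*79 = (sqrt(64 - 8)*((-18 + 34)*(62 + 2*4)))*79 = (sqrt(56)*(16*(62 + 8)))*79 = ((2*sqrt(14))*(16*70))*79 = ((2*sqrt(14))*1120)*79 = (2240*sqrt(14))*79 = 176960*sqrt(14)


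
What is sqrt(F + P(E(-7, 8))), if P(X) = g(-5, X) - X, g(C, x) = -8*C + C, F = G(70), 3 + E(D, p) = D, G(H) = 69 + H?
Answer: 2*sqrt(46) ≈ 13.565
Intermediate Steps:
E(D, p) = -3 + D
F = 139 (F = 69 + 70 = 139)
g(C, x) = -7*C
P(X) = 35 - X (P(X) = -7*(-5) - X = 35 - X)
sqrt(F + P(E(-7, 8))) = sqrt(139 + (35 - (-3 - 7))) = sqrt(139 + (35 - 1*(-10))) = sqrt(139 + (35 + 10)) = sqrt(139 + 45) = sqrt(184) = 2*sqrt(46)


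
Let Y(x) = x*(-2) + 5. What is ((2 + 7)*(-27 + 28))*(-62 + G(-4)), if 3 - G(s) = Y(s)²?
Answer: -2052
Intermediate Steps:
Y(x) = 5 - 2*x (Y(x) = -2*x + 5 = 5 - 2*x)
G(s) = 3 - (5 - 2*s)²
((2 + 7)*(-27 + 28))*(-62 + G(-4)) = ((2 + 7)*(-27 + 28))*(-62 + (3 - (-5 + 2*(-4))²)) = (9*1)*(-62 + (3 - (-5 - 8)²)) = 9*(-62 + (3 - 1*(-13)²)) = 9*(-62 + (3 - 1*169)) = 9*(-62 + (3 - 169)) = 9*(-62 - 166) = 9*(-228) = -2052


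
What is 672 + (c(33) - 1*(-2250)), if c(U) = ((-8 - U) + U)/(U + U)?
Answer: 96422/33 ≈ 2921.9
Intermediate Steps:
c(U) = -4/U (c(U) = -8*1/(2*U) = -4/U)
672 + (c(33) - 1*(-2250)) = 672 + (-4/33 - 1*(-2250)) = 672 + (-4*1/33 + 2250) = 672 + (-4/33 + 2250) = 672 + 74246/33 = 96422/33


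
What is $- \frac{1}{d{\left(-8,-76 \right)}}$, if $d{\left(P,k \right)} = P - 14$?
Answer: $\frac{1}{22} \approx 0.045455$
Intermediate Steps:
$d{\left(P,k \right)} = -14 + P$
$- \frac{1}{d{\left(-8,-76 \right)}} = - \frac{1}{-14 - 8} = - \frac{1}{-22} = \left(-1\right) \left(- \frac{1}{22}\right) = \frac{1}{22}$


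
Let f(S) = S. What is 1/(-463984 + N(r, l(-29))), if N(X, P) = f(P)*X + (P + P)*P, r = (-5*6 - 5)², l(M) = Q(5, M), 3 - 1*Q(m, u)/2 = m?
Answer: -1/468852 ≈ -2.1329e-6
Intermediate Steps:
Q(m, u) = 6 - 2*m
l(M) = -4 (l(M) = 6 - 2*5 = 6 - 10 = -4)
r = 1225 (r = (-30 - 5)² = (-35)² = 1225)
N(X, P) = 2*P² + P*X (N(X, P) = P*X + (P + P)*P = P*X + (2*P)*P = P*X + 2*P² = 2*P² + P*X)
1/(-463984 + N(r, l(-29))) = 1/(-463984 - 4*(1225 + 2*(-4))) = 1/(-463984 - 4*(1225 - 8)) = 1/(-463984 - 4*1217) = 1/(-463984 - 4868) = 1/(-468852) = -1/468852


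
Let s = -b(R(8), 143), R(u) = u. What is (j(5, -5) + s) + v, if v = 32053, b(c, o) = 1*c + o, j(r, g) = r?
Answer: 31907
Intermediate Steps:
b(c, o) = c + o
s = -151 (s = -(8 + 143) = -1*151 = -151)
(j(5, -5) + s) + v = (5 - 151) + 32053 = -146 + 32053 = 31907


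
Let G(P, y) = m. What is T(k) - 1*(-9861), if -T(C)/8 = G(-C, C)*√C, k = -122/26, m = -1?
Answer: 9861 + 8*I*√793/13 ≈ 9861.0 + 17.329*I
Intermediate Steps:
G(P, y) = -1
k = -61/13 (k = -122*1/26 = -61/13 ≈ -4.6923)
T(C) = 8*√C (T(C) = -(-8)*√C = 8*√C)
T(k) - 1*(-9861) = 8*√(-61/13) - 1*(-9861) = 8*(I*√793/13) + 9861 = 8*I*√793/13 + 9861 = 9861 + 8*I*√793/13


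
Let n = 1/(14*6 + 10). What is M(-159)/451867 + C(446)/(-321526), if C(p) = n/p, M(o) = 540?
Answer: 7279013801093/6091011728596808 ≈ 0.0011950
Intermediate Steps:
n = 1/94 (n = 1/(84 + 10) = 1/94 ≈ 0.010638)
C(p) = 1/(94*p)
M(-159)/451867 + C(446)/(-321526) = 540/451867 + ((1/94)/446)/(-321526) = 540*(1/451867) + ((1/94)*(1/446))*(-1/321526) = 540/451867 + (1/41924)*(-1/321526) = 540/451867 - 1/13479656024 = 7279013801093/6091011728596808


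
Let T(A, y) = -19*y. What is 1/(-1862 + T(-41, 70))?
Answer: -1/3192 ≈ -0.00031328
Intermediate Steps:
1/(-1862 + T(-41, 70)) = 1/(-1862 - 19*70) = 1/(-1862 - 1330) = 1/(-3192) = -1/3192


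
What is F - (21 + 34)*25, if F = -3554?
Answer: -4929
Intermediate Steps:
F - (21 + 34)*25 = -3554 - (21 + 34)*25 = -3554 - 55*25 = -3554 - 1*1375 = -3554 - 1375 = -4929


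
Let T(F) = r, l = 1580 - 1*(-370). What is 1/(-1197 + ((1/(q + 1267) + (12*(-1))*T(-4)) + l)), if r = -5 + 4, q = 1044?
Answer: 2311/1767916 ≈ 0.0013072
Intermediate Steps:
l = 1950 (l = 1580 + 370 = 1950)
r = -1
T(F) = -1
1/(-1197 + ((1/(q + 1267) + (12*(-1))*T(-4)) + l)) = 1/(-1197 + ((1/(1044 + 1267) + (12*(-1))*(-1)) + 1950)) = 1/(-1197 + ((1/2311 - 12*(-1)) + 1950)) = 1/(-1197 + ((1/2311 + 12) + 1950)) = 1/(-1197 + (27733/2311 + 1950)) = 1/(-1197 + 4534183/2311) = 1/(1767916/2311) = 2311/1767916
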